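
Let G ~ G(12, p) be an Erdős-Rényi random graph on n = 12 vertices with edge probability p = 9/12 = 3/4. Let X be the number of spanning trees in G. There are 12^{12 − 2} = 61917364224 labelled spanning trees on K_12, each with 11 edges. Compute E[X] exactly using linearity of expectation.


K_12 has 12^{12 − 2} = 61917364224 labelled spanning trees.
For each such spanning tree H, let X_H = 1 if all 11 edges of H are present in G. Then P[X_H = 1] = p^{11} = (3/4)^{11} = 177147/4194304.
Summing the indicators: E[X] = Σ_H E[X_H] = 61917364224 · p^{11} = 61917364224 · 177147/4194304 = 10460353203/4.
Numerically: E[X] ≈ 2.62e+09.

E[X] = 61917364224 · (3/4)^{11} = 10460353203/4 ≈ 2.62e+09.


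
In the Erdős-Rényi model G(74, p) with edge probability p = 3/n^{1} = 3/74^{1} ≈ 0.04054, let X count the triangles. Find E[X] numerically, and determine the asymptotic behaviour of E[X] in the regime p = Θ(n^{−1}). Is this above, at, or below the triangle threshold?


Number of potential triangles: C(74, 3) = 64824.
Each occurs with probability p³ ≈ (0.04054)³ ≈ 6.662981e-05.
By linearity: E[X] = C(74, 3)·p³ ≈ 64824 · 6.662981e-05 ≈ 4.3192.
Here α = 1, so p = 3/n is exactly at the triangle threshold p ~ 1/n. Asymptotically E[X] → c³/6 = 3³/6 = 9/2 ≈ 4.5000, a bounded constant. In this regime the triangle count is asymptotically Poisson(c³/6).

E[X] ≈ 4.3192; in regime p = Θ(1/n^{1}) E[X] stays bounded (at the triangle threshold p ~ 1/n).


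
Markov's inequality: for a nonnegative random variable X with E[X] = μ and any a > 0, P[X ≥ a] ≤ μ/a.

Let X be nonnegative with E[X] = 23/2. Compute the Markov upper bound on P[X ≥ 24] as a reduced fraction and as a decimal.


μ = E[X] = 23/2, a = 24.
Markov: P[X ≥ 24] ≤ μ/a = (23/2)/24 = 23/48.
Numerically: ≈ 0.479.
(Since a = 24 > μ = 11.500, the bound 23/48 is < 1 and informative.)

P[X ≥ 24] ≤ 23/48 ≈ 0.479.


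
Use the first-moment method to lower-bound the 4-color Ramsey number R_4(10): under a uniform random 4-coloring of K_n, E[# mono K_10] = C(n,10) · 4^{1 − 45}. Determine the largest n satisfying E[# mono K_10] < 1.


We need C(n, 10) · 4^{1 − 45} < 1, i.e. C(n, 10) < 4^{45 − 1} = 309485009821345068724781056.
Check values of n near the boundary:
  n = 2019: C(2019, 10) = 303322949179835278009229628; 303322949179835278009229628 < 309485009821345068724781056? YES
  n = 2020: C(2020, 10) = 304832018578739931133653656; 304832018578739931133653656 < 309485009821345068724781056? YES
  n = 2021: C(2021, 10) = 306347841644770462864800616; 306347841644770462864800616 < 309485009821345068724781056? YES
  n = 2022: C(2022, 10) = 307870445231474093395937796; 307870445231474093395937796 < 309485009821345068724781056? YES
  n = 2023: C(2023, 10) = 309399856285778485315440716; 309399856285778485315440716 < 309485009821345068724781056? YES
  n = 2024: C(2024, 10) = 310936101848269937576192656; 310936101848269937576192656 < 309485009821345068724781056? NO
  n = 2025: C(2025, 10) = 312479209053472269772600560; 312479209053472269772600560 < 309485009821345068724781056? NO
The largest n with C(n, 10) < 309485009821345068724781056 is n = 2023 (where E[X] = 77349964071444621328860179/77371252455336267181195264 ≈ 0.9997). Hence R_4(10) > 2023, i.e. R_4(10) ≥ 2024.

Largest n = 2023; hence R_4(10) > 2023.


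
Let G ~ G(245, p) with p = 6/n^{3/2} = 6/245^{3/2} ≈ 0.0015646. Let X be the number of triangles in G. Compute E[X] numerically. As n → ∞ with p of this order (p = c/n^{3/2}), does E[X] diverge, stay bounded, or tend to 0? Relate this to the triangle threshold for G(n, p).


Number of potential triangles: C(245, 3) = 2421090.
Each occurs with probability p³ ≈ (0.0015646)³ ≈ 3.83006700e-09.
By linearity: E[X] = C(245, 3)·p³ ≈ 2421090 · 3.83006700e-09 ≈ 0.009273.
Since α = 3/2 > 1, p = c/n^{3/2} = o(1/n) is below the triangle threshold p ~ 1/n. Asymptotically E[X] ~ (c³/6)·n^{3(1−α)} = (6³/6)·n^{-1.5} → 0, so by Markov's inequality G has no triangles w.h.p.

E[X] ≈ 0.009273; in regime p = Θ(1/n^{3/2}) E[X] tends to 0 (below the triangle threshold p ~ 1/n).


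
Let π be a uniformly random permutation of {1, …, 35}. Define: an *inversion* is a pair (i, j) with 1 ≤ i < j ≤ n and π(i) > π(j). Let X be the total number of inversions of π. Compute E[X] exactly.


Write X = Σ X_I over the C(35, 2) = 595 pairs i < j, with X_I the indicator of one inversion.
There are 595 indicators.
For each fixed pair i < j, the values π(i) and π(j) are two distinct elements of {1, …, 35} in uniformly random order; by symmetry P[π(i) > π(j)] = 1/2.
By linearity: E[X] = 595 · (1/2) = C(35, 2) · (1/2) = 595/2 = 595/2 ≈ 297.500000.

E[X] = 595/2 = 297.500000.


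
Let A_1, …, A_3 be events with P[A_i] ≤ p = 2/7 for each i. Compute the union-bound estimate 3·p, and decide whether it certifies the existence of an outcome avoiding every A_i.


Union bound: P[∪_{i=1}^{3} A_i] ≤ Σ_i P[A_i] ≤ 3·p = 3·(2/7) = 6/7.
Numerically: 6/7 ≈ 0.8571.
Is 6/7 < 1? YES.
Since P[∪ A_i] ≤ 6/7 < 1, the complement has P[∩ A_i^c] ≥ 1 − 6/7 = 1/7 > 0, so some outcome avoids every A_i.

3·p = 6/7 ≈ 0.8571; existence CERTIFIED by the union bound.


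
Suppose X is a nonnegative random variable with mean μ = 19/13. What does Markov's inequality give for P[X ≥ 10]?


μ = E[X] = 19/13, a = 10.
Markov: P[X ≥ 10] ≤ μ/a = (19/13)/10 = 19/130.
Numerically: ≈ 0.1462.
(Since a = 10 > μ = 1.4615, the bound 19/130 is < 1 and informative.)

P[X ≥ 10] ≤ 19/130 ≈ 0.1462.


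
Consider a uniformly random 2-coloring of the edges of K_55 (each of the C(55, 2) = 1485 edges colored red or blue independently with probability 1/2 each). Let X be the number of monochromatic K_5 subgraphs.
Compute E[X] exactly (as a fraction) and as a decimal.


Let X = Σ_S X_S over the C(55, 5) = 3478761 subsets S of size 5, where X_S = 1 if the K_5 on S is monochromatic.
For a fixed S, the K_5 on S has C(5, 2) = 10 edges. P[all 10 edges red] = (1/2)^10, and likewise for blue, so P[monochromatic] = 2·(1/2)^10 = 2^{1 − 10} = 1/512.
By linearity of expectation: E[X] = C(55, 5) · 2^{1 − 10} = 3478761 · 1/512 = 3478761/512.
Numerically: E[X] ≈ 6794.455.

E[X] = C(55,5)·2^(1−C(5,2)) = 3478761/512 ≈ 6794.455.


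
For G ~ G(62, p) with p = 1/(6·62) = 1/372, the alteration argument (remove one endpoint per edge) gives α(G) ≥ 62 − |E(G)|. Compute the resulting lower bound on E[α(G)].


E[|E(G)|] = C(62, 2)·p = 1891 · (1/372) = 61/12.
E[α(G)] ≥ n − E[|E(G)|] = 62 − 61/12 = 683/12.
Numerically: ≈ 56.9167.
(This is only a lower bound; the true E[α(G)] may be larger.)

E[α(G)] ≥ 683/12 ≈ 56.9167.


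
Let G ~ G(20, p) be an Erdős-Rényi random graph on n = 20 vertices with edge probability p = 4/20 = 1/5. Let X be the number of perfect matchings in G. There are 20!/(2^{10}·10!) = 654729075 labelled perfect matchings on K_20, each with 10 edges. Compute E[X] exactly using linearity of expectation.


K_20 has 20!/(2^{10}·10!) = 654729075 labelled perfect matchings.
For each such perfect matching H, let X_H = 1 if all 10 edges of H are present in G. Then P[X_H = 1] = p^{10} = (1/5)^{10} = 1/9765625.
By linearity of expectation: E[X] = Σ_H E[X_H] = 654729075 · p^{10} = 654729075 · 1/9765625 = 26189163/390625.
Numerically: E[X] ≈ 67.0443.

E[X] = 654729075 · (1/5)^{10} = 26189163/390625 ≈ 67.0443.


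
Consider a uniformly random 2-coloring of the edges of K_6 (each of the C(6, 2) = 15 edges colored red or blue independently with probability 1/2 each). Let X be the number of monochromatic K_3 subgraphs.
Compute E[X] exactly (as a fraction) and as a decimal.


Let X = Σ_S X_S over the C(6, 3) = 20 subsets S of size 3, where X_S = 1 if the K_3 on S is monochromatic.
For a fixed S, the K_3 on S has C(3, 2) = 3 edges. P[all 3 edges red] = (1/2)^3, and likewise for blue, so P[monochromatic] = 2·(1/2)^3 = 2^{1 − 3} = 1/4.
Summing: E[X] = C(6, 3) · 2^{1 − 3} = 20 · 1/4 = 5.
Numerically: E[X] ≈ 5.0000.

E[X] = C(6,3)·2^(1−C(3,2)) = 5 ≈ 5.0000.


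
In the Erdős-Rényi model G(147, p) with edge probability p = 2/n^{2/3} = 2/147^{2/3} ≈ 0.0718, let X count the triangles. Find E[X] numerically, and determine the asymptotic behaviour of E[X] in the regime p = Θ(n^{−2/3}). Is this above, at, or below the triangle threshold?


Number of potential triangles: C(147, 3) = 518665.
Each occurs with probability p³ ≈ (0.0718)³ ≈ 3.70216e-04.
By linearity: E[X] = C(147, 3)·p³ ≈ 518665 · 3.70216e-04 ≈ 192.018.
Since α = 2/3 < 1, p = c/n^{2/3} ≫ 1/n is above the triangle threshold p ~ 1/n. Asymptotically E[X] ~ (c³/6)·n^{3(1−α)} = (2³/6)·n^{1} → ∞; triangles are abundant w.h.p.

E[X] ≈ 192.018; in regime p = Θ(1/n^{2/3}) E[X] diverges (above the triangle threshold p ~ 1/n).


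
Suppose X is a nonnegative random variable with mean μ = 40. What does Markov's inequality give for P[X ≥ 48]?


μ = E[X] = 40, a = 48.
Markov: P[X ≥ 48] ≤ μ/a = (40)/48 = 5/6.
Numerically: ≈ 0.83333.
(Since a = 48 > μ = 40.00000, the bound 5/6 is < 1 and informative.)

P[X ≥ 48] ≤ 5/6 ≈ 0.83333.


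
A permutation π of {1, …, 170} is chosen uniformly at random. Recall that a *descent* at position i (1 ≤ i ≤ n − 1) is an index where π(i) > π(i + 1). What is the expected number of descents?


Write X = Σ X_I over i = 1, …, 169, with X_I the indicator of one descent.
There are 169 indicators.
For each fixed i, the pair (π(i), π(i+1)) is a uniformly random ordered pair of distinct values from {1, …, 170}; by symmetry P[π(i) > π(i+1)] = 1/2.
By linearity: E[X] = 169 · (1/2) = (170 − 1) · (1/2) = 169/2 ≈ 84.5000.

E[X] = 169/2 = 84.5000.


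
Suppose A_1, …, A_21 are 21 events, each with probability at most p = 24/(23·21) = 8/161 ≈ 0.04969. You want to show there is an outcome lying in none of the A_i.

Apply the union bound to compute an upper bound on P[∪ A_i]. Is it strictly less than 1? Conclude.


Union bound: P[∪_{i=1}^{21} A_i] ≤ Σ_i P[A_i] ≤ 21·p = 21·(8/161) = 24/23.
Numerically: 24/23 ≈ 1.04348.
Is 24/23 < 1? NO.
Since the bound 24/23 is ≥ 1, the union bound is uninformative here; it does NOT by itself certify existence.

21·p = 24/23 ≈ 1.04348; existence NOT certified by the union bound.


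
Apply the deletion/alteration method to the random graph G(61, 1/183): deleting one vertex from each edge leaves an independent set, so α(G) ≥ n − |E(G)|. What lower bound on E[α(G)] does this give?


E[|E(G)|] = C(61, 2)·p = 1830 · (1/183) = 10.
E[α(G)] ≥ n − E[|E(G)|] = 61 − 10 = 51.
Numerically: ≈ 51.0000.
(This is only a lower bound; the true E[α(G)] may be larger.)

E[α(G)] ≥ 51 ≈ 51.0000.


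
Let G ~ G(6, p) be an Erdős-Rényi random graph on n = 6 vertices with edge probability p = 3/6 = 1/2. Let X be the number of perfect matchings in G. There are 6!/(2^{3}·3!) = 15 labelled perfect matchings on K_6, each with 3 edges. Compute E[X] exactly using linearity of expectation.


K_6 has 6!/(2^{3}·3!) = 15 labelled perfect matchings.
For each such perfect matching H, let X_H = 1 if all 3 edges of H are present in G. Then P[X_H = 1] = p^{3} = (1/2)^{3} = 1/8.
By linearity of expectation: E[X] = Σ_H E[X_H] = 15 · p^{3} = 15 · 1/8 = 15/8.
Numerically: E[X] ≈ 1.875.

E[X] = 15 · (1/2)^{3} = 15/8 ≈ 1.875.


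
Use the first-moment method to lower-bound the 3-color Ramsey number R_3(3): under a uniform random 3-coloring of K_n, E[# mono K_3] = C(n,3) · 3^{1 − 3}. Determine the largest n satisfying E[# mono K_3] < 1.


We need C(n, 3) · 3^{1 − 3} < 1, i.e. C(n, 3) < 3^{3 − 1} = 9.
Check values of n near the boundary:
  n = 3: C(3, 3) = 1; 1 < 9? YES
  n = 4: C(4, 3) = 4; 4 < 9? YES
  n = 5: C(5, 3) = 10; 10 < 9? NO
  n = 6: C(6, 3) = 20; 20 < 9? NO
  n = 7: C(7, 3) = 35; 35 < 9? NO
The largest n with C(n, 3) < 9 is n = 4 (where E[X] = 4/9 ≈ 0.444444). Hence R_3(3) > 4, i.e. R_3(3) ≥ 5.

Largest n = 4; hence R_3(3) > 4.


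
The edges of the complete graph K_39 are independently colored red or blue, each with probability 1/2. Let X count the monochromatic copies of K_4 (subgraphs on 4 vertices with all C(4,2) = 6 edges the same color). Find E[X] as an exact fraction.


Let X = Σ_S X_S over the C(39, 4) = 82251 subsets S of size 4, where X_S = 1 if the K_4 on S is monochromatic.
For a fixed S, the K_4 on S has C(4, 2) = 6 edges. P[all 6 edges red] = (1/2)^6, and likewise for blue, so P[monochromatic] = 2·(1/2)^6 = 2^{1 − 6} = 1/32.
By linearity: E[X] = C(39, 4) · 2^{1 − 6} = 82251 · 1/32 = 82251/32.
Numerically: E[X] ≈ 2570.344.

E[X] = C(39,4)·2^(1−C(4,2)) = 82251/32 ≈ 2570.344.


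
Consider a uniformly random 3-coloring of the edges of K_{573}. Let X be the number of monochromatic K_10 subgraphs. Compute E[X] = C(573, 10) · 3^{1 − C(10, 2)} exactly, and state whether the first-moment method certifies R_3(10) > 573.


E[X] = C(573, 10) · 3^{1 − 45} = 971597135635805762226 · 3^{−44} = 971597135635805762226/984770902183611232881.
As a reduced fraction: E[X] = 35985079097622435638/36472996377170786403 ≈ 0.986623.
Is E[X] < 1? YES.
Since E[X] < 1, there exists a 3-coloring of K_{573} with no monochromatic K_10; hence R_3(10) > 573.

E[X] = 35985079097622435638/36472996377170786403 ≈ 0.986623; E[X] < 1, so R_3(10) > 573.


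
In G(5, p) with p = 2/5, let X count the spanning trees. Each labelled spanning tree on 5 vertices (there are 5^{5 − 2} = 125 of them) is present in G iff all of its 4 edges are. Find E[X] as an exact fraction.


K_5 has 5^{5 − 2} = 125 labelled spanning trees.
For each such spanning tree H, let X_H = 1 if all 4 edges of H are present in G. Then P[X_H = 1] = p^{4} = (2/5)^{4} = 16/625.
Summing the indicators: E[X] = Σ_H E[X_H] = 125 · p^{4} = 125 · 16/625 = 16/5.
Numerically: E[X] ≈ 3.2.

E[X] = 125 · (2/5)^{4} = 16/5 ≈ 3.2.


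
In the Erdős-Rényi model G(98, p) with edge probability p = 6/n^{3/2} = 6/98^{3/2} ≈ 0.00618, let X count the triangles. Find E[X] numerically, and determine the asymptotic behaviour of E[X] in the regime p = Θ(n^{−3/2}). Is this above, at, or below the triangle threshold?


Number of potential triangles: C(98, 3) = 152096.
Each occurs with probability p³ ≈ (0.00618)³ ≈ 2.36557e-07.
By linearity: E[X] = C(98, 3)·p³ ≈ 152096 · 2.36557e-07 ≈ 0.036.
Since α = 3/2 > 1, p = c/n^{3/2} = o(1/n) is below the triangle threshold p ~ 1/n. Asymptotically E[X] ~ (c³/6)·n^{3(1−α)} = (6³/6)·n^{-1.5} → 0, so by Markov's inequality G has no triangles w.h.p.

E[X] ≈ 0.036; in regime p = Θ(1/n^{3/2}) E[X] tends to 0 (below the triangle threshold p ~ 1/n).


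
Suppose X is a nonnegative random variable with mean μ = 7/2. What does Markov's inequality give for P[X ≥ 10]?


μ = E[X] = 7/2, a = 10.
Markov: P[X ≥ 10] ≤ μ/a = (7/2)/10 = 7/20.
Numerically: ≈ 0.35000.
(Since a = 10 > μ = 3.50000, the bound 7/20 is < 1 and informative.)

P[X ≥ 10] ≤ 7/20 ≈ 0.35000.


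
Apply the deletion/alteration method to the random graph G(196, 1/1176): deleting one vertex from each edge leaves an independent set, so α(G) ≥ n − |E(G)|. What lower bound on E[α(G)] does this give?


E[|E(G)|] = C(196, 2)·p = 19110 · (1/1176) = 65/4.
E[α(G)] ≥ n − E[|E(G)|] = 196 − 65/4 = 719/4.
Numerically: ≈ 179.75000.
(This is only a lower bound; the true E[α(G)] may be larger.)

E[α(G)] ≥ 719/4 ≈ 179.75000.


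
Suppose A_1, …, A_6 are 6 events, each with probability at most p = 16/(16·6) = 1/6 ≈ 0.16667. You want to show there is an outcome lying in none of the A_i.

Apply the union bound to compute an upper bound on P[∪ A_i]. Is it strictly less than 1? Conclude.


Union bound: P[∪_{i=1}^{6} A_i] ≤ Σ_i P[A_i] ≤ 6·p = 6·(1/6) = 1.
Numerically: 1 ≈ 1.00000.
Is 1 < 1? NO.
Since the bound 1 is ≥ 1, the union bound is uninformative here; it does NOT by itself certify existence.

6·p = 1 ≈ 1.00000; existence NOT certified by the union bound.


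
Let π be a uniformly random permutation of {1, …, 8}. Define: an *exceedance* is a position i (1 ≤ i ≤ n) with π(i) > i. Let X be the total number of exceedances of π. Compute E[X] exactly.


Write X = Σ_{i=1}^{8} X_i, where X_i = 1_{π(i) > i}.
For each fixed i, π(i) is uniform over {1, …, 8} (marginal of a uniform permutation), so P[π(i) > i] = (n − i)/n. Summing: Σ_{i=1}^{8} (n − i)/n = (0 + 1 + … + 7)/8 = 8(8 − 1)/(2·8) = (8 − 1)/2.
Hence E[X] = Σ_{i=1}^{8} (8 − i)/8 = 7/2 ≈ 3.50000.

E[X] = 7/2 = 3.50000.


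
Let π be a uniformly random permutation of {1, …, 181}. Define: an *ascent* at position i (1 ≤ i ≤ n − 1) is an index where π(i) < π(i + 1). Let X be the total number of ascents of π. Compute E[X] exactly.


Write X = Σ X_I over i = 1, …, 180, with X_I the indicator of one ascent.
There are 180 indicators.
For each fixed i, the pair (π(i), π(i+1)) is a uniformly random ordered pair of distinct values from {1, …, 181}; by symmetry P[π(i) < π(i+1)] = 1/2.
By linearity: E[X] = 180 · (1/2) = (181 − 1) · (1/2) = 90 ≈ 90.00000.

E[X] = 90 = 90.00000.


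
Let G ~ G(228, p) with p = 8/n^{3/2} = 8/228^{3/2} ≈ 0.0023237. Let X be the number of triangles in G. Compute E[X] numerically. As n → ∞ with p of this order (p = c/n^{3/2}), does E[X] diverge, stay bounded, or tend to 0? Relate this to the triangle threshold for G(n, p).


Number of potential triangles: C(228, 3) = 1949476.
Each occurs with probability p³ ≈ (0.0023237)³ ≈ 1.2547672e-08.
By linearity: E[X] = C(228, 3)·p³ ≈ 1949476 · 1.2547672e-08 ≈ 0.02446.
Since α = 3/2 > 1, p = c/n^{3/2} = o(1/n) is below the triangle threshold p ~ 1/n. Asymptotically E[X] ~ (c³/6)·n^{3(1−α)} = (8³/6)·n^{-1.5} → 0, so by Markov's inequality G has no triangles w.h.p.

E[X] ≈ 0.02446; in regime p = Θ(1/n^{3/2}) E[X] tends to 0 (below the triangle threshold p ~ 1/n).


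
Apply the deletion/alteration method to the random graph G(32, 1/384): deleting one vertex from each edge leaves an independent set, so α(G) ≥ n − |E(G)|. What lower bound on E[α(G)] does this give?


E[|E(G)|] = C(32, 2)·p = 496 · (1/384) = 31/24.
E[α(G)] ≥ n − E[|E(G)|] = 32 − 31/24 = 737/24.
Numerically: ≈ 30.708.
(This is only a lower bound; the true E[α(G)] may be larger.)

E[α(G)] ≥ 737/24 ≈ 30.708.


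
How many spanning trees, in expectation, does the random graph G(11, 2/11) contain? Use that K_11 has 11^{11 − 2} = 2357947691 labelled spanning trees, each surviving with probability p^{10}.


K_11 has 11^{11 − 2} = 2357947691 labelled spanning trees.
For each such spanning tree H, let X_H = 1 if all 10 edges of H are present in G. Then P[X_H = 1] = p^{10} = (2/11)^{10} = 1024/25937424601.
Summing the indicators: E[X] = Σ_H E[X_H] = 2357947691 · p^{10} = 2357947691 · 1024/25937424601 = 1024/11.
Numerically: E[X] ≈ 93.09.

E[X] = 2357947691 · (2/11)^{10} = 1024/11 ≈ 93.09.


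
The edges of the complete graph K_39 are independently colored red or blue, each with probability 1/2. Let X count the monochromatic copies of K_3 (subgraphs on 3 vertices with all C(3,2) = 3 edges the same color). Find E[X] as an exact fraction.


Let X = Σ_S X_S over the C(39, 3) = 9139 subsets S of size 3, where X_S = 1 if the K_3 on S is monochromatic.
For a fixed S, the K_3 on S has C(3, 2) = 3 edges. P[all 3 edges red] = (1/2)^3, and likewise for blue, so P[monochromatic] = 2·(1/2)^3 = 2^{1 − 3} = 1/4.
By linearity: E[X] = C(39, 3) · 2^{1 − 3} = 9139 · 1/4 = 9139/4.
Numerically: E[X] ≈ 2284.750000.

E[X] = C(39,3)·2^(1−C(3,2)) = 9139/4 ≈ 2284.750000.


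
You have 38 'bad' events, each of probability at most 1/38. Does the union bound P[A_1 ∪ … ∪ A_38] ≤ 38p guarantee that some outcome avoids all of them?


Union bound: P[∪_{i=1}^{38} A_i] ≤ Σ_i P[A_i] ≤ 38·p = 38·(1/38) = 1.
Numerically: 1 ≈ 1.000000.
Is 1 < 1? NO.
Since the bound 1 is ≥ 1, the union bound is uninformative here; it does NOT by itself certify existence.

38·p = 1 ≈ 1.000000; existence NOT certified by the union bound.


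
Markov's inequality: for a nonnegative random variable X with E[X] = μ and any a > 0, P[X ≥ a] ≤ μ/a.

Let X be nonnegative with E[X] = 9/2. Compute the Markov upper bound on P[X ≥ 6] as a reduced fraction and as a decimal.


μ = E[X] = 9/2, a = 6.
Markov: P[X ≥ 6] ≤ μ/a = (9/2)/6 = 3/4.
Numerically: ≈ 0.750000.
(Since a = 6 > μ = 4.500000, the bound 3/4 is < 1 and informative.)

P[X ≥ 6] ≤ 3/4 ≈ 0.750000.


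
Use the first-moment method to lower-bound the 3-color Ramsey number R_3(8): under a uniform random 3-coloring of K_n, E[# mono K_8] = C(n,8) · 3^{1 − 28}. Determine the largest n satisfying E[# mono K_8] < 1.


We need C(n, 8) · 3^{1 − 28} < 1, i.e. C(n, 8) < 3^{28 − 1} = 7625597484987.
Check values of n near the boundary:
  n = 151: C(151, 8) = 5551321138650; 5551321138650 < 7625597484987? YES
  n = 152: C(152, 8) = 5859727868575; 5859727868575 < 7625597484987? YES
  n = 153: C(153, 8) = 6183023199255; 6183023199255 < 7625597484987? YES
  n = 154: C(154, 8) = 6521818990995; 6521818990995 < 7625597484987? YES
  n = 155: C(155, 8) = 6876747915675; 6876747915675 < 7625597484987? YES
  n = 156: C(156, 8) = 7248464019225; 7248464019225 < 7625597484987? YES
  n = 157: C(157, 8) = 7637643295425; 7637643295425 < 7625597484987? NO
  n = 158: C(158, 8) = 8044984271181; 8044984271181 < 7625597484987? NO
  n = 159: C(159, 8) = 8471208603429; 8471208603429 < 7625597484987? NO
The largest n with C(n, 8) < 7625597484987 is n = 156 (where E[X] = 805384891025/847288609443 ≈ 0.951). Hence R_3(8) > 156, i.e. R_3(8) ≥ 157.

Largest n = 156; hence R_3(8) > 156.


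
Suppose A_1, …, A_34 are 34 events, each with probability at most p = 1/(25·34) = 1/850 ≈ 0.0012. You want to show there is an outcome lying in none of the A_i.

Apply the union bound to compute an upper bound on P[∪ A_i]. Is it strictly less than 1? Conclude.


Union bound: P[∪_{i=1}^{34} A_i] ≤ Σ_i P[A_i] ≤ 34·p = 34·(1/850) = 1/25.
Numerically: 1/25 ≈ 0.0400.
Is 1/25 < 1? YES.
Since P[∪ A_i] ≤ 1/25 < 1, the complement has P[∩ A_i^c] ≥ 1 − 1/25 = 24/25 > 0, so some outcome avoids every A_i.

34·p = 1/25 ≈ 0.0400; existence CERTIFIED by the union bound.


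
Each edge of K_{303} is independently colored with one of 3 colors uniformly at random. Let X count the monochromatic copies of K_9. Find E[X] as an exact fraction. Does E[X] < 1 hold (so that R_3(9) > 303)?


E[X] = C(303, 9) · 3^{1 − 36} = 52617706925494425 · 3^{−35} = 52617706925494425/50031545098999707.
As a reduced fraction: E[X] = 17539235641831475/16677181699666569 ≈ 1.0517.
Is E[X] < 1? NO.
Since E[X] ≥ 1, the first-moment bound is inconclusive at n = 303; it does NOT by itself certify R_3(9) > 303.

E[X] = 17539235641831475/16677181699666569 ≈ 1.0517; E[X] ≥ 1; first-moment method inconclusive here.


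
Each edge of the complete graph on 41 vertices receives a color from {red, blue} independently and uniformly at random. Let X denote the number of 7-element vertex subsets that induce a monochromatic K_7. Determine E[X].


Let X = Σ_S X_S over the C(41, 7) = 22481940 subsets S of size 7, where X_S = 1 if the K_7 on S is monochromatic.
For a fixed S, the K_7 on S has C(7, 2) = 21 edges. P[all 21 edges red] = (1/2)^21, and likewise for blue, so P[monochromatic] = 2·(1/2)^21 = 2^{1 − 21} = 1/1048576.
By linearity: E[X] = C(41, 7) · 2^{1 − 21} = 22481940 · 1/1048576 = 5620485/262144.
Numerically: E[X] ≈ 21.44045.

E[X] = C(41,7)·2^(1−C(7,2)) = 5620485/262144 ≈ 21.44045.


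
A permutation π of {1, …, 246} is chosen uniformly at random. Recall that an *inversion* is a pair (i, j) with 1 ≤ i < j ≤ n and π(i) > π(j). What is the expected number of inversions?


Write X = Σ X_I over the C(246, 2) = 30135 pairs i < j, with X_I the indicator of one inversion.
There are 30135 indicators.
For each fixed pair i < j, the values π(i) and π(j) are two distinct elements of {1, …, 246} in uniformly random order; by symmetry P[π(i) > π(j)] = 1/2.
By linearity: E[X] = 30135 · (1/2) = C(246, 2) · (1/2) = 30135/2 = 30135/2 ≈ 15067.500000.

E[X] = 30135/2 = 15067.500000.


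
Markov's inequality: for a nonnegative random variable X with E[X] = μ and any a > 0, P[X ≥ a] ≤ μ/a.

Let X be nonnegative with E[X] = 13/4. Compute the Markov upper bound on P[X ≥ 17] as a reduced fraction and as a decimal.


μ = E[X] = 13/4, a = 17.
Markov: P[X ≥ 17] ≤ μ/a = (13/4)/17 = 13/68.
Numerically: ≈ 0.19118.
(Since a = 17 > μ = 3.25000, the bound 13/68 is < 1 and informative.)

P[X ≥ 17] ≤ 13/68 ≈ 0.19118.


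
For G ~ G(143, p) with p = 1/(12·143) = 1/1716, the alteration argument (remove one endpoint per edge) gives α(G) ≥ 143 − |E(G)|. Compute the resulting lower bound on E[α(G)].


E[|E(G)|] = C(143, 2)·p = 10153 · (1/1716) = 71/12.
E[α(G)] ≥ n − E[|E(G)|] = 143 − 71/12 = 1645/12.
Numerically: ≈ 137.0833.
(This is only a lower bound; the true E[α(G)] may be larger.)

E[α(G)] ≥ 1645/12 ≈ 137.0833.


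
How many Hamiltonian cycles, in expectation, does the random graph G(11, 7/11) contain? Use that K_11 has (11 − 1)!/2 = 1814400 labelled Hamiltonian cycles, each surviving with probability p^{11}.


K_11 has (11 − 1)!/2 = 1814400 labelled Hamiltonian cycles.
For each such Hamiltonian cycle H, let X_H = 1 if all 11 edges of H are present in G. Then P[X_H = 1] = p^{11} = (7/11)^{11} = 1977326743/285311670611.
By linearity of expectation: E[X] = Σ_H E[X_H] = 1814400 · p^{11} = 1814400 · 1977326743/285311670611 = 3587661642499200/285311670611.
Numerically: E[X] ≈ 1.26e+04.

E[X] = 1814400 · (7/11)^{11} = 3587661642499200/285311670611 ≈ 1.26e+04.


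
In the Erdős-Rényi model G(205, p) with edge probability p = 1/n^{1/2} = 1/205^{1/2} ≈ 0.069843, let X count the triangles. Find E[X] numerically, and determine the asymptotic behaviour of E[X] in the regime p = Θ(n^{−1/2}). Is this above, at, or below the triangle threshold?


Number of potential triangles: C(205, 3) = 1414910.
Each occurs with probability p³ ≈ (0.069843)³ ≈ 3.4069771e-04.
By linearity: E[X] = C(205, 3)·p³ ≈ 1414910 · 3.4069771e-04 ≈ 482.05659.
Since α = 1/2 < 1, p = c/n^{1/2} ≫ 1/n is above the triangle threshold p ~ 1/n. Asymptotically E[X] ~ (c³/6)·n^{3(1−α)} = (1³/6)·n^{1.5} → ∞; triangles are abundant w.h.p.

E[X] ≈ 482.05659; in regime p = Θ(1/n^{1/2}) E[X] diverges (above the triangle threshold p ~ 1/n).


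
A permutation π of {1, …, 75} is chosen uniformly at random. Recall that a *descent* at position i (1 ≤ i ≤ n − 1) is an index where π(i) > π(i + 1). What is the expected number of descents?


Write X = Σ X_I over i = 1, …, 74, with X_I the indicator of one descent.
There are 74 indicators.
For each fixed i, the pair (π(i), π(i+1)) is a uniformly random ordered pair of distinct values from {1, …, 75}; by symmetry P[π(i) > π(i+1)] = 1/2.
By linearity: E[X] = 74 · (1/2) = (75 − 1) · (1/2) = 37 ≈ 37.00000.

E[X] = 37 = 37.00000.


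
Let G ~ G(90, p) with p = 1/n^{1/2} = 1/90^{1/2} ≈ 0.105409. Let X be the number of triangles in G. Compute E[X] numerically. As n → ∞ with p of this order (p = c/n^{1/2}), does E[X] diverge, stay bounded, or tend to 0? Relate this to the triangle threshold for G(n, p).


Number of potential triangles: C(90, 3) = 117480.
Each occurs with probability p³ ≈ (0.105409)³ ≈ 1.17121395e-03.
By linearity: E[X] = C(90, 3)·p³ ≈ 117480 · 1.17121395e-03 ≈ 137.594215.
Since α = 1/2 < 1, p = c/n^{1/2} ≫ 1/n is above the triangle threshold p ~ 1/n. Asymptotically E[X] ~ (c³/6)·n^{3(1−α)} = (1³/6)·n^{1.5} → ∞; triangles are abundant w.h.p.

E[X] ≈ 137.594215; in regime p = Θ(1/n^{1/2}) E[X] diverges (above the triangle threshold p ~ 1/n).


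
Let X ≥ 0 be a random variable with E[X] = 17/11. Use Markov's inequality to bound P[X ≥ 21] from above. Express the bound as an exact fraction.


μ = E[X] = 17/11, a = 21.
Markov: P[X ≥ 21] ≤ μ/a = (17/11)/21 = 17/231.
Numerically: ≈ 0.073593.
(Since a = 21 > μ = 1.545455, the bound 17/231 is < 1 and informative.)

P[X ≥ 21] ≤ 17/231 ≈ 0.073593.


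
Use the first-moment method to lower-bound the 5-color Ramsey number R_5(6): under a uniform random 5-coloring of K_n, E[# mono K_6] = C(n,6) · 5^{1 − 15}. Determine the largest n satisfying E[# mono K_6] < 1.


We need C(n, 6) · 5^{1 − 15} < 1, i.e. C(n, 6) < 5^{15 − 1} = 6103515625.
Check values of n near the boundary:
  n = 124: C(124, 6) = 4465475476; 4465475476 < 6103515625? YES
  n = 125: C(125, 6) = 4690625500; 4690625500 < 6103515625? YES
  n = 126: C(126, 6) = 4925156775; 4925156775 < 6103515625? YES
  n = 127: C(127, 6) = 5169379425; 5169379425 < 6103515625? YES
  n = 128: C(128, 6) = 5423611200; 5423611200 < 6103515625? YES
  n = 129: C(129, 6) = 5688177600; 5688177600 < 6103515625? YES
  n = 130: C(130, 6) = 5963412000; 5963412000 < 6103515625? YES
  n = 131: C(131, 6) = 6249655776; 6249655776 < 6103515625? NO
  n = 132: C(132, 6) = 6547258432; 6547258432 < 6103515625? NO
  n = 133: C(133, 6) = 6856577728; 6856577728 < 6103515625? NO
The largest n with C(n, 6) < 6103515625 is n = 130 (where E[X] = 47707296/48828125 ≈ 0.97705). Hence R_5(6) > 130, i.e. R_5(6) ≥ 131.

Largest n = 130; hence R_5(6) > 130.


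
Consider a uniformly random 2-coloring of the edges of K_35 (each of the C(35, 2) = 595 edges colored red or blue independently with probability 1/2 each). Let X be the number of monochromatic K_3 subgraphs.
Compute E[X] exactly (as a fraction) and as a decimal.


Let X = Σ_S X_S over the C(35, 3) = 6545 subsets S of size 3, where X_S = 1 if the K_3 on S is monochromatic.
For a fixed S, the K_3 on S has C(3, 2) = 3 edges. P[all 3 edges red] = (1/2)^3, and likewise for blue, so P[monochromatic] = 2·(1/2)^3 = 2^{1 − 3} = 1/4.
By linearity: E[X] = C(35, 3) · 2^{1 − 3} = 6545 · 1/4 = 6545/4.
Numerically: E[X] ≈ 1636.250.

E[X] = C(35,3)·2^(1−C(3,2)) = 6545/4 ≈ 1636.250.


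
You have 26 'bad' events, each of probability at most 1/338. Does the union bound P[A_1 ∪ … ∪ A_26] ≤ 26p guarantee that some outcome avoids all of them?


Union bound: P[∪_{i=1}^{26} A_i] ≤ Σ_i P[A_i] ≤ 26·p = 26·(1/338) = 1/13.
Numerically: 1/13 ≈ 0.0769231.
Is 1/13 < 1? YES.
Since P[∪ A_i] ≤ 1/13 < 1, the complement has P[∩ A_i^c] ≥ 1 − 1/13 = 12/13 > 0, so some outcome avoids every A_i.

26·p = 1/13 ≈ 0.0769231; existence CERTIFIED by the union bound.


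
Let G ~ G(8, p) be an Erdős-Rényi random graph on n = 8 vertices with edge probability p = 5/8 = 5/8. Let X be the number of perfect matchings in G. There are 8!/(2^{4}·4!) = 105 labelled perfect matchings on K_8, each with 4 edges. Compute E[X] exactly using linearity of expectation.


K_8 has 8!/(2^{4}·4!) = 105 labelled perfect matchings.
For each such perfect matching H, let X_H = 1 if all 4 edges of H are present in G. Then P[X_H = 1] = p^{4} = (5/8)^{4} = 625/4096.
By linearity of expectation: E[X] = Σ_H E[X_H] = 105 · p^{4} = 105 · 625/4096 = 65625/4096.
Numerically: E[X] ≈ 16.022.

E[X] = 105 · (5/8)^{4} = 65625/4096 ≈ 16.022.


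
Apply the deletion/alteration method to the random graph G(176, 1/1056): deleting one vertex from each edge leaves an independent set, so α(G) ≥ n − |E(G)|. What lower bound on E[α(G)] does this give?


E[|E(G)|] = C(176, 2)·p = 15400 · (1/1056) = 175/12.
E[α(G)] ≥ n − E[|E(G)|] = 176 − 175/12 = 1937/12.
Numerically: ≈ 161.416667.
(This is only a lower bound; the true E[α(G)] may be larger.)

E[α(G)] ≥ 1937/12 ≈ 161.416667.


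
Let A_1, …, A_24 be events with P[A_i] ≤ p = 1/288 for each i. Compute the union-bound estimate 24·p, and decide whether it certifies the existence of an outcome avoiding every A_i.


Union bound: P[∪_{i=1}^{24} A_i] ≤ Σ_i P[A_i] ≤ 24·p = 24·(1/288) = 1/12.
Numerically: 1/12 ≈ 0.0833333.
Is 1/12 < 1? YES.
Since P[∪ A_i] ≤ 1/12 < 1, the complement has P[∩ A_i^c] ≥ 1 − 1/12 = 11/12 > 0, so some outcome avoids every A_i.

24·p = 1/12 ≈ 0.0833333; existence CERTIFIED by the union bound.


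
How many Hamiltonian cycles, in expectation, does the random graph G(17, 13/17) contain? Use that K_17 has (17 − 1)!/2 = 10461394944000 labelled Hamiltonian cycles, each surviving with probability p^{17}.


K_17 has (17 − 1)!/2 = 10461394944000 labelled Hamiltonian cycles.
For each such Hamiltonian cycle H, let X_H = 1 if all 17 edges of H are present in G. Then P[X_H = 1] = p^{17} = (13/17)^{17} = 8650415919381337933/827240261886336764177.
By linearity of expectation: E[X] = Σ_H E[X_H] = 10461394944000 · p^{17} = 10461394944000 · 8650415919381337933/827240261886336764177 = 90495417362513040260241610752000/827240261886336764177.
Numerically: E[X] ≈ 1.09e+11.

E[X] = 10461394944000 · (13/17)^{17} = 90495417362513040260241610752000/827240261886336764177 ≈ 1.09e+11.


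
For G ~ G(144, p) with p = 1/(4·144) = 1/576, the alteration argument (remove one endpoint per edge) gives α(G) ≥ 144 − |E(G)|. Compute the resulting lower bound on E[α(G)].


E[|E(G)|] = C(144, 2)·p = 10296 · (1/576) = 143/8.
E[α(G)] ≥ n − E[|E(G)|] = 144 − 143/8 = 1009/8.
Numerically: ≈ 126.1250.
(This is only a lower bound; the true E[α(G)] may be larger.)

E[α(G)] ≥ 1009/8 ≈ 126.1250.


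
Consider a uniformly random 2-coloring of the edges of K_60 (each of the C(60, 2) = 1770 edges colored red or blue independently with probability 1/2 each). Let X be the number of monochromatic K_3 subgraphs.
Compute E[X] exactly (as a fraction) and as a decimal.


Let X = Σ_S X_S over the C(60, 3) = 34220 subsets S of size 3, where X_S = 1 if the K_3 on S is monochromatic.
For a fixed S, the K_3 on S has C(3, 2) = 3 edges. P[all 3 edges red] = (1/2)^3, and likewise for blue, so P[monochromatic] = 2·(1/2)^3 = 2^{1 − 3} = 1/4.
Summing: E[X] = C(60, 3) · 2^{1 − 3} = 34220 · 1/4 = 8555.
Numerically: E[X] ≈ 8555.0000.

E[X] = C(60,3)·2^(1−C(3,2)) = 8555 ≈ 8555.0000.


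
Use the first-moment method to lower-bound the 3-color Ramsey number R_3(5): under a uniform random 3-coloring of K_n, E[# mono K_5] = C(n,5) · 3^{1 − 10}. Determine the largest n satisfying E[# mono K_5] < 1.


We need C(n, 5) · 3^{1 − 10} < 1, i.e. C(n, 5) < 3^{10 − 1} = 19683.
Check values of n near the boundary:
  n = 16: C(16, 5) = 4368; 4368 < 19683? YES
  n = 17: C(17, 5) = 6188; 6188 < 19683? YES
  n = 18: C(18, 5) = 8568; 8568 < 19683? YES
  n = 19: C(19, 5) = 11628; 11628 < 19683? YES
  n = 20: C(20, 5) = 15504; 15504 < 19683? YES
  n = 21: C(21, 5) = 20349; 20349 < 19683? NO
The largest n with C(n, 5) < 19683 is n = 20 (where E[X] = 5168/6561 ≈ 0.78768). Hence R_3(5) > 20, i.e. R_3(5) ≥ 21.

Largest n = 20; hence R_3(5) > 20.


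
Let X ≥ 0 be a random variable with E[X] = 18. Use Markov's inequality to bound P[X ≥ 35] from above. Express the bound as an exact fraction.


μ = E[X] = 18, a = 35.
Markov: P[X ≥ 35] ≤ μ/a = (18)/35 = 18/35.
Numerically: ≈ 0.514286.
(Since a = 35 > μ = 18.000000, the bound 18/35 is < 1 and informative.)

P[X ≥ 35] ≤ 18/35 ≈ 0.514286.


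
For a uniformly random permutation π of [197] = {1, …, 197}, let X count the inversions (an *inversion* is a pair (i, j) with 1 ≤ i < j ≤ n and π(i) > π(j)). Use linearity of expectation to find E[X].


Write X = Σ X_I over the C(197, 2) = 19306 pairs i < j, with X_I the indicator of one inversion.
There are 19306 indicators.
For each fixed pair i < j, the values π(i) and π(j) are two distinct elements of {1, …, 197} in uniformly random order; by symmetry P[π(i) > π(j)] = 1/2.
By linearity: E[X] = 19306 · (1/2) = C(197, 2) · (1/2) = 19306/2 = 9653 ≈ 9653.000.

E[X] = 9653 = 9653.000.


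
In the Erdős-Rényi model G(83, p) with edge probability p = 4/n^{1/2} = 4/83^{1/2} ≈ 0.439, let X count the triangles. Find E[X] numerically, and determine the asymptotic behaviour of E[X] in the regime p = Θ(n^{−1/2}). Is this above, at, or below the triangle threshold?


Number of potential triangles: C(83, 3) = 91881.
Each occurs with probability p³ ≈ (0.439)³ ≈ 8.46375e-02.
By linearity: E[X] = C(83, 3)·p³ ≈ 91881 · 8.46375e-02 ≈ 7776.578.
Since α = 1/2 < 1, p = c/n^{1/2} ≫ 1/n is above the triangle threshold p ~ 1/n. Asymptotically E[X] ~ (c³/6)·n^{3(1−α)} = (4³/6)·n^{1.5} → ∞; triangles are abundant w.h.p.

E[X] ≈ 7776.578; in regime p = Θ(1/n^{1/2}) E[X] diverges (above the triangle threshold p ~ 1/n).


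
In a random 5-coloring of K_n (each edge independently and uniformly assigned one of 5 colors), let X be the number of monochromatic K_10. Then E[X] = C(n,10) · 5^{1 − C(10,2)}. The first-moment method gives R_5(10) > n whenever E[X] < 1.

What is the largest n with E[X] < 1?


We need C(n, 10) · 5^{1 − 45} < 1, i.e. C(n, 10) < 5^{45 − 1} = 5684341886080801486968994140625.
Check values of n near the boundary:
  n = 5390: C(5390, 10) = 5655833965919099070255434039753; 5655833965919099070255434039753 < 5684341886080801486968994140625? YES
  n = 5391: C(5391, 10) = 5666344714787188828795213697883; 5666344714787188828795213697883 < 5684341886080801486968994140625? YES
  n = 5392: C(5392, 10) = 5676873040158402483252283957448; 5676873040158402483252283957448 < 5684341886080801486968994140625? YES
  n = 5393: C(5393, 10) = 5687418968154238267170642278008; 5687418968154238267170642278008 < 5684341886080801486968994140625? NO
  n = 5394: C(5394, 10) = 5697982524930156243149785372878; 5697982524930156243149785372878 < 5684341886080801486968994140625? NO
The largest n with C(n, 10) < 5684341886080801486968994140625 is n = 5392 (where E[X] = 5676873040158402483252283957448/5684341886080801486968994140625 ≈ 0.999). Hence R_5(10) > 5392, i.e. R_5(10) ≥ 5393.

Largest n = 5392; hence R_5(10) > 5392.


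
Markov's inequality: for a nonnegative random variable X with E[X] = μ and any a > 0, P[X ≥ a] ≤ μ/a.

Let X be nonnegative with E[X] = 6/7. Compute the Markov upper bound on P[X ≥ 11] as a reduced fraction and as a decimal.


μ = E[X] = 6/7, a = 11.
Markov: P[X ≥ 11] ≤ μ/a = (6/7)/11 = 6/77.
Numerically: ≈ 0.0779.
(Since a = 11 > μ = 0.8571, the bound 6/77 is < 1 and informative.)

P[X ≥ 11] ≤ 6/77 ≈ 0.0779.


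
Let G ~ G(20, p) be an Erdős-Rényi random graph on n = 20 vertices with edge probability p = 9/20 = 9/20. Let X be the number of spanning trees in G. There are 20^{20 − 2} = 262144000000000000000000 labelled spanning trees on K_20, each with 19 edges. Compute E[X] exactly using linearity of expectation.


K_20 has 20^{20 − 2} = 262144000000000000000000 labelled spanning trees.
For each such spanning tree H, let X_H = 1 if all 19 edges of H are present in G. Then P[X_H = 1] = p^{19} = (9/20)^{19} = 1350851717672992089/5242880000000000000000000.
By linearity of expectation: E[X] = Σ_H E[X_H] = 262144000000000000000000 · p^{19} = 262144000000000000000000 · 1350851717672992089/5242880000000000000000000 = 1350851717672992089/20.
Numerically: E[X] ≈ 6.75426e+16.

E[X] = 262144000000000000000000 · (9/20)^{19} = 1350851717672992089/20 ≈ 6.75426e+16.


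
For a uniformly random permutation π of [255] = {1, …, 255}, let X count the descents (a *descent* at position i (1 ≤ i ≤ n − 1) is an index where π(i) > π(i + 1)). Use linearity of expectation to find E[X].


Write X = Σ X_I over i = 1, …, 254, with X_I the indicator of one descent.
There are 254 indicators.
For each fixed i, the pair (π(i), π(i+1)) is a uniformly random ordered pair of distinct values from {1, …, 255}; by symmetry P[π(i) > π(i+1)] = 1/2.
By linearity: E[X] = 254 · (1/2) = (255 − 1) · (1/2) = 127 ≈ 127.000.

E[X] = 127 = 127.000.


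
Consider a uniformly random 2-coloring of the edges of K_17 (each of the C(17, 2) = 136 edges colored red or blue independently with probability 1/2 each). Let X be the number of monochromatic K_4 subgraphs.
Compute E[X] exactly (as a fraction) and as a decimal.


Let X = Σ_S X_S over the C(17, 4) = 2380 subsets S of size 4, where X_S = 1 if the K_4 on S is monochromatic.
For a fixed S, the K_4 on S has C(4, 2) = 6 edges. P[all 6 edges red] = (1/2)^6, and likewise for blue, so P[monochromatic] = 2·(1/2)^6 = 2^{1 − 6} = 1/32.
By linearity of expectation: E[X] = C(17, 4) · 2^{1 − 6} = 2380 · 1/32 = 595/8.
Numerically: E[X] ≈ 74.375.

E[X] = C(17,4)·2^(1−C(4,2)) = 595/8 ≈ 74.375.
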